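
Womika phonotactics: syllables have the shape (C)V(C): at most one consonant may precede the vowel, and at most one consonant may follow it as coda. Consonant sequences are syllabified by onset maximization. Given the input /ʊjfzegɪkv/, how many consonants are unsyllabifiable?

2

Under (C)V(C), the unsyllabifiable consonants are /f/, /v/ (at most one coda consonant is licensed; onsets are limited to one consonant).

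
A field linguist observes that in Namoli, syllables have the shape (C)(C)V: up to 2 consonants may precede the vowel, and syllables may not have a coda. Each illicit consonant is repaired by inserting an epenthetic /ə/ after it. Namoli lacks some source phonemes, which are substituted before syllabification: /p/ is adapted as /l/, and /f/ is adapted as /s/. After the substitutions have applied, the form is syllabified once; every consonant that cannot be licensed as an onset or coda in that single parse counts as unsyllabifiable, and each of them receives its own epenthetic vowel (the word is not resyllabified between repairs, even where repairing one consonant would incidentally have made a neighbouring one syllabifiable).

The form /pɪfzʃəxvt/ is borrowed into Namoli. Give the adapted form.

Substitution: /p/ → /l/, /f/ → /s/, giving /lɪszʃəxvt/.
Syllabifying with onset maximization leaves /s/, /x/, /v/, /t/ stranded (no codas are permitted; onsets may contain at most 2 consonants).
Inserting the epenthetic vowel yields /s/ → /sə/, /x/ → /xə/, /v/ → /və/, /t/ → /tə/.

lɪsəzʃəxəvətə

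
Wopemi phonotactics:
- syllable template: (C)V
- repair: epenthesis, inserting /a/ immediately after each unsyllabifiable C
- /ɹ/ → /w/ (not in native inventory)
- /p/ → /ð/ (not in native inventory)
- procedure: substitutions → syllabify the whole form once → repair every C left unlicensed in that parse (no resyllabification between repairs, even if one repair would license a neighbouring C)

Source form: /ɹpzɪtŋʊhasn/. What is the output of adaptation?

Substitution: /ɹ/ → /w/, /p/ → /ð/, giving /wðzɪtŋʊhasn/.
Syllabifying with onset maximization leaves /w/, /ð/, /t/, /s/, /n/ stranded (no codas are permitted; onsets are limited to one consonant).
Inserting the epenthetic vowel yields /w/ → /wa/, /ð/ → /ða/, /t/ → /ta/, /s/ → /sa/, /n/ → /na/.

waðazɪtaŋʊhasana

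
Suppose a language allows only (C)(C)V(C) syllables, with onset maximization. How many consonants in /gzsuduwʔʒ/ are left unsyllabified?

3

Under (C)(C)V(C), the unsyllabifiable consonants are /g/, /ʔ/, /ʒ/ (at most one coda consonant is licensed; onsets may contain at most 2 consonants).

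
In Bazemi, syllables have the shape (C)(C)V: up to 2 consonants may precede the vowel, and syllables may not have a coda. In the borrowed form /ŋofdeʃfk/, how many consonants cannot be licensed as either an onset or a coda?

Under (C)(C)V, the unsyllabifiable consonants are /ʃ/, /f/, /k/ (no codas are permitted; onsets may contain at most 2 consonants).

3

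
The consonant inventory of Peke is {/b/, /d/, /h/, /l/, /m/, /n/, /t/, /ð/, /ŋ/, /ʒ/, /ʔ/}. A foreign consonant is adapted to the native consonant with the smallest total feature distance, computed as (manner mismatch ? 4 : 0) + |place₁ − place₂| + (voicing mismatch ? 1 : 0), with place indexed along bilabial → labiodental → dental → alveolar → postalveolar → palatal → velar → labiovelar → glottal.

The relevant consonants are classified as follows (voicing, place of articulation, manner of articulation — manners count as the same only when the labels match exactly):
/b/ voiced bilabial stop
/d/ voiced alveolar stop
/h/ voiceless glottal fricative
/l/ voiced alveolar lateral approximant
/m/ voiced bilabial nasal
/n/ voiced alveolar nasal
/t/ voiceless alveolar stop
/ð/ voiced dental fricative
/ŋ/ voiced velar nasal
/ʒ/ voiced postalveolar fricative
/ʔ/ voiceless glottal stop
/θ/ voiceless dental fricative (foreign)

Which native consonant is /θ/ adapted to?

ð

/ð/ is closest: same manner (fricative), place distance 0 (dental→dental), voicing differs (+1); total 1. Next closest is /ʒ/ at distance 3.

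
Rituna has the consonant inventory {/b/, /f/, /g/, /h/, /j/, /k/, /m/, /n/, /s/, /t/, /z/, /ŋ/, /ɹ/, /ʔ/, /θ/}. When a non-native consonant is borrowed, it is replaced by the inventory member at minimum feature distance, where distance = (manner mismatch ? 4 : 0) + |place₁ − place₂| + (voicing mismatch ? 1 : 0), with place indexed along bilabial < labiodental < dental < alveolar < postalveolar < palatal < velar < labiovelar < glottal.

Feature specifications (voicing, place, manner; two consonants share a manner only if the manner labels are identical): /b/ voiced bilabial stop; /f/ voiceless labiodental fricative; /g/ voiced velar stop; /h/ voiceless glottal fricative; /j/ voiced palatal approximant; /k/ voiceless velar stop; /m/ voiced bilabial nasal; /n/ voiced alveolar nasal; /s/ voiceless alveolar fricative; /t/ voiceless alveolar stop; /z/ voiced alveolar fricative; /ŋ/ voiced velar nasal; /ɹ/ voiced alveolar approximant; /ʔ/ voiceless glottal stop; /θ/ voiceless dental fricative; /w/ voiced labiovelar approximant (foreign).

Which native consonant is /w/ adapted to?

/j/ is closest: same manner (approximant), place distance 2 (labiovelar→palatal), same voicing; total 2. Next closest is /ɹ/ at distance 4.

j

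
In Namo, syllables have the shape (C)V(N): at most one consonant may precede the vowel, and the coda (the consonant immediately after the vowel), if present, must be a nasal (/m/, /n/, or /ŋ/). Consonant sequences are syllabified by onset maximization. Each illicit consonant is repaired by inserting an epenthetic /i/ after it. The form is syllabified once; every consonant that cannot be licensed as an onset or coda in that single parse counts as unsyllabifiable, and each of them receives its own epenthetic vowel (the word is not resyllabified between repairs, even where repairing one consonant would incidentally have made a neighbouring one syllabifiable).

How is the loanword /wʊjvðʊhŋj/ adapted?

Syllabifying with onset maximization leaves /j/, /v/, /h/, /ŋ/, /j/ stranded (only a nasal (/m/, /n/, or /ŋ/) is licensed in coda position; onsets are limited to one consonant).
Each unlicensed consonant becomes the onset of a new syllable: /j/ → /ji/, /v/ → /vi/, /h/ → /hi/, /ŋ/ → /ŋi/, /j/ → /ji/.

wʊjiviðʊhiŋiji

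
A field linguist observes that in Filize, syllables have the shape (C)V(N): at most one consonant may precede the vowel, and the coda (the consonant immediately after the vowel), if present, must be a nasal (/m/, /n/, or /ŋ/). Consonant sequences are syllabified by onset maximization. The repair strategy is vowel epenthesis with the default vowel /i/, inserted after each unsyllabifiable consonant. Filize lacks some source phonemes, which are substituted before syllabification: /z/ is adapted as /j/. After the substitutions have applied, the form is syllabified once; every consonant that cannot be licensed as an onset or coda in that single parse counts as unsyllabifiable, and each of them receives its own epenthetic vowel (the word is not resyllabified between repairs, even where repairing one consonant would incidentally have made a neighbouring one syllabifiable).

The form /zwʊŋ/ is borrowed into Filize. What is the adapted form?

jiwʊŋ

Substitution: /z/ → /j/, giving /jwʊŋ/.
Syllabifying with onset maximization leaves /j/ stranded (only a nasal (/m/, /n/, or /ŋ/) is licensed in coda position; onsets are limited to one consonant).
Inserting the epenthetic vowel yields /j/ → /ji/.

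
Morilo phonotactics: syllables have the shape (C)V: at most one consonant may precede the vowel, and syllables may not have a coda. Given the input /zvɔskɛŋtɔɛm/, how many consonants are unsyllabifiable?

Under (C)V, the unsyllabifiable consonants are /z/, /s/, /ŋ/, /m/ (no codas are permitted; onsets are limited to one consonant).

4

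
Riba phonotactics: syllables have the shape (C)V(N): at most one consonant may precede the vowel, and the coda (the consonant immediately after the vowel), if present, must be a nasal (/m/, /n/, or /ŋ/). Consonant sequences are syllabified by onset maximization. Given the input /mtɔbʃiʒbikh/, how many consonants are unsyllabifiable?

5

Syllabifying with onset maximization leaves /m/, /b/, /ʒ/, /k/, /h/ stranded (only a nasal (/m/, /n/, or /ŋ/) is licensed in coda position; onsets are limited to one consonant).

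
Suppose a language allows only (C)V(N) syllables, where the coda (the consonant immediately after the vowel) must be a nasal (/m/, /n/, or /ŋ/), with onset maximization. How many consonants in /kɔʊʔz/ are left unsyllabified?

2

Under (C)V(N), the unsyllabifiable consonants are /ʔ/, /z/ (only a nasal (/m/, /n/, or /ŋ/) is licensed in coda position; onsets are limited to one consonant).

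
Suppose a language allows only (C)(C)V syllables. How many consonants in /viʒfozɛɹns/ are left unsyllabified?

3

The consonants /ɹ/, /n/, /s/ cannot be parsed into a legal (C)(C)V syllable (no codas are permitted; onsets may contain at most 2 consonants).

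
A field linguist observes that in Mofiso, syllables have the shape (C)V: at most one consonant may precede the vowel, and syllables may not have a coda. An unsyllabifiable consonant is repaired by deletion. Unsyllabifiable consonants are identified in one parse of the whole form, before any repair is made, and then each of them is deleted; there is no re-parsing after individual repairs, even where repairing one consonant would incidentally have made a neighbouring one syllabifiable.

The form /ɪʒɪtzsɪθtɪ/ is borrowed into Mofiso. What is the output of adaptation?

ɪʒɪsɪtɪ

Under (C)V, the unsyllabifiable consonants are /t/, /z/, /θ/ (no codas are permitted; onsets are limited to one consonant).
Deleting the stranded consonants removes /t/, /z/, /θ/.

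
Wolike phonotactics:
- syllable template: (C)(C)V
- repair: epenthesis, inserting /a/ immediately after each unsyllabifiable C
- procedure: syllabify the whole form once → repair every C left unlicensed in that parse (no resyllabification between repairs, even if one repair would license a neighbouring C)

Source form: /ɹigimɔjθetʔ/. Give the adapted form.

The consonants /t/, /ʔ/ cannot be parsed into a legal (C)(C)V syllable (no codas are permitted; onsets may contain at most 2 consonants).
Epenthesis after each stranded consonant: /t/ → /ta/, /ʔ/ → /ʔa/.

ɹigimɔjθetaʔa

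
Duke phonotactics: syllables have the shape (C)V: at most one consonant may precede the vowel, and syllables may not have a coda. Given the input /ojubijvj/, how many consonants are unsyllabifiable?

Under (C)V, the unsyllabifiable consonants are /j/, /v/, /j/ (no codas are permitted; onsets are limited to one consonant).

3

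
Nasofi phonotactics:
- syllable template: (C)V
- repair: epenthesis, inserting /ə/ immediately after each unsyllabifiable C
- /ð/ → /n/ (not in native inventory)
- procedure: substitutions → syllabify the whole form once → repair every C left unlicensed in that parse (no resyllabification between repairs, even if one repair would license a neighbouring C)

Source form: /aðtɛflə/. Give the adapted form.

Substitution: /ð/ → /n/, giving /antɛflə/.
The consonants /n/, /f/ cannot be parsed into a legal (C)V syllable (no codas are permitted; onsets are limited to one consonant).
Each unlicensed consonant becomes the onset of a new syllable: /n/ → /nə/, /f/ → /fə/.

anətɛfələ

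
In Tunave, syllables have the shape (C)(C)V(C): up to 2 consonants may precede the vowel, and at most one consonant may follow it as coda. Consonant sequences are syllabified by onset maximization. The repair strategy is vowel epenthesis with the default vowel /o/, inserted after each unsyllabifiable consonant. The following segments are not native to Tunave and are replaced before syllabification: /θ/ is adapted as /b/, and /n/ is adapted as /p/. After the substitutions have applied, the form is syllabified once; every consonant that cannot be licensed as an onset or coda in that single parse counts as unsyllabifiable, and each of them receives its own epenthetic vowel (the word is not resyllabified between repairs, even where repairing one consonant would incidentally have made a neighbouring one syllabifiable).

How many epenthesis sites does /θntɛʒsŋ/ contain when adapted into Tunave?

After substitution the input is /bptɛʒsŋ/.
The unsyllabifiable consonants are /b/, /s/, /ŋ/; each receives one epenthetic vowel.

3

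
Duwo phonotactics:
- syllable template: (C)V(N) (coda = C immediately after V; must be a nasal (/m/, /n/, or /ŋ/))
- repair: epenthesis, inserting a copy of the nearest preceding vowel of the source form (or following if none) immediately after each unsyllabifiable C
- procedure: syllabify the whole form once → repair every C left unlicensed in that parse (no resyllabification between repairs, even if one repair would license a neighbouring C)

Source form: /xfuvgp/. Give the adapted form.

Under (C)V(N), the unsyllabifiable consonants are /x/, /v/, /g/, /p/ (only a nasal (/m/, /n/, or /ŋ/) is licensed in coda position; onsets are limited to one consonant).
Epenthesis after each stranded consonant: /x/ → /xu/, /v/ → /vu/, /g/ → /gu/, /p/ → /pu/.

xufuvugupu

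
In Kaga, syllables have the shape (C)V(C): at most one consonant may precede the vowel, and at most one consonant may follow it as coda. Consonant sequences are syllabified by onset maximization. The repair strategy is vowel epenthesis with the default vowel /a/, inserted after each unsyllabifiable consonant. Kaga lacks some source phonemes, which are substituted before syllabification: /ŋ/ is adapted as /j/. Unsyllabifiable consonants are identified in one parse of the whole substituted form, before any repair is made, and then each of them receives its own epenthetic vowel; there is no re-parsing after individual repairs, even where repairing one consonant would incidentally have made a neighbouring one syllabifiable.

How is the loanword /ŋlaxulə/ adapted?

jalaxulə

Substitution: /ŋ/ → /j/, giving /jlaxulə/.
Syllabifying with onset maximization leaves /j/ stranded (at most one coda consonant is licensed; onsets are limited to one consonant).
Epenthesis after each stranded consonant: /j/ → /ja/.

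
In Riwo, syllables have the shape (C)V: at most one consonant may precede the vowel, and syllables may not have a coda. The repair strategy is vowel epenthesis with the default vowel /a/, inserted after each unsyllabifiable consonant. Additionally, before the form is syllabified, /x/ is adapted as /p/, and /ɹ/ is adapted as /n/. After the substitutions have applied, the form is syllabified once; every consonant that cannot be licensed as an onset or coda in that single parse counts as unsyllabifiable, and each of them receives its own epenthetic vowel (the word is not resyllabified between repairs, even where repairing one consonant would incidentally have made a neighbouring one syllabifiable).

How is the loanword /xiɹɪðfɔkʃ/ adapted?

pinɪðafɔkaʃa

Substitution: /x/ → /p/, /ɹ/ → /n/, giving /pinɪðfɔkʃ/.
The consonants /ð/, /k/, /ʃ/ cannot be parsed into a legal (C)V syllable (no codas are permitted; onsets are limited to one consonant).
Each unlicensed consonant becomes the onset of a new syllable: /ð/ → /ða/, /k/ → /ka/, /ʃ/ → /ʃa/.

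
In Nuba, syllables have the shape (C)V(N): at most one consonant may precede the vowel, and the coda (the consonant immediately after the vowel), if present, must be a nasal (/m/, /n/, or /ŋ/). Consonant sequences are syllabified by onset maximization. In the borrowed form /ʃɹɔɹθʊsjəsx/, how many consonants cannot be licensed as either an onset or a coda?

5

Under (C)V(N), the unsyllabifiable consonants are /ʃ/, /ɹ/, /s/, /s/, /x/ (only a nasal (/m/, /n/, or /ŋ/) is licensed in coda position; onsets are limited to one consonant).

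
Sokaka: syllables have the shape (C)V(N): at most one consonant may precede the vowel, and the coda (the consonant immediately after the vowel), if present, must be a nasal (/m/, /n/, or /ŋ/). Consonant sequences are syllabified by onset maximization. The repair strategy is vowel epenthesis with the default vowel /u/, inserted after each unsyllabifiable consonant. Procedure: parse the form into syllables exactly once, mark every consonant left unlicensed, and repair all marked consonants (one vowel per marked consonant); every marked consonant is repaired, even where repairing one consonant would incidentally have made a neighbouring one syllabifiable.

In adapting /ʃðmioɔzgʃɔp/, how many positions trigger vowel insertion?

5

The unsyllabifiable consonants are /ʃ/, /ð/, /z/, /g/, /p/; each receives one epenthetic vowel.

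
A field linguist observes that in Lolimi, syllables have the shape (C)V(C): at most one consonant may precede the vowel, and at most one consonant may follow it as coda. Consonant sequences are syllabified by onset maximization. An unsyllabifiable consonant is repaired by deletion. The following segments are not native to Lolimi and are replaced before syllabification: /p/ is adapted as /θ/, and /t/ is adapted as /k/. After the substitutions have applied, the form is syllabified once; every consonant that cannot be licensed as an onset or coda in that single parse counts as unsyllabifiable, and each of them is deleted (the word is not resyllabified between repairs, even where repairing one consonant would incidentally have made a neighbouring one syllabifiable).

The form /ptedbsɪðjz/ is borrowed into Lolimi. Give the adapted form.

Substitution: /p/ → /θ/, /t/ → /k/, giving /θkedbsɪðjz/.
The consonants /θ/, /b/, /j/, /z/ cannot be parsed into a legal (C)V(C) syllable (at most one coda consonant is licensed; onsets are limited to one consonant).
Each unlicensed consonant is deleted: /θ/, /b/, /j/, /z/.

kedsɪð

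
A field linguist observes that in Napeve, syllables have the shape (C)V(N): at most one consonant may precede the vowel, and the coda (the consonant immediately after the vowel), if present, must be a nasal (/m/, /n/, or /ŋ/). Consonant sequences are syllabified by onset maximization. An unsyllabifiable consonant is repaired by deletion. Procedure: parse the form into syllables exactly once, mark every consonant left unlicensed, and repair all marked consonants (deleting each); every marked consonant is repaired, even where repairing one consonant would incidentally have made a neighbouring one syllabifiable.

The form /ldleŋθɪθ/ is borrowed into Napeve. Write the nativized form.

leŋθɪ

The consonants /l/, /d/, /θ/ cannot be parsed into a legal (C)V(N) syllable (only a nasal (/m/, /n/, or /ŋ/) is licensed in coda position; onsets are limited to one consonant).
Each unlicensed consonant is deleted: /l/, /d/, /θ/.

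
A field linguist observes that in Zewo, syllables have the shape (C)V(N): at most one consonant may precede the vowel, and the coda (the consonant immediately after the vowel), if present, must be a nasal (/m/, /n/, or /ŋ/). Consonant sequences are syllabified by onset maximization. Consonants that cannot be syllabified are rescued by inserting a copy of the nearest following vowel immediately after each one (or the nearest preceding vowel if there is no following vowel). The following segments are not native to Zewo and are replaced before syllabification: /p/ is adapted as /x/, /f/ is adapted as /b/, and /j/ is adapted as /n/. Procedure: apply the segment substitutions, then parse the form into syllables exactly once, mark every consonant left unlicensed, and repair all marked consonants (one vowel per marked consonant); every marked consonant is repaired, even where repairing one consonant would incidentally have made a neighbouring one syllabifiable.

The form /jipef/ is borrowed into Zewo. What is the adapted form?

Substitution: /j/ → /n/, /p/ → /x/, /f/ → /b/, giving /nixeb/.
Syllabifying with onset maximization leaves /b/ stranded (only a nasal (/m/, /n/, or /ŋ/) is licensed in coda position; onsets are limited to one consonant).
Epenthesis after each stranded consonant: /b/ → /be/.

nixebe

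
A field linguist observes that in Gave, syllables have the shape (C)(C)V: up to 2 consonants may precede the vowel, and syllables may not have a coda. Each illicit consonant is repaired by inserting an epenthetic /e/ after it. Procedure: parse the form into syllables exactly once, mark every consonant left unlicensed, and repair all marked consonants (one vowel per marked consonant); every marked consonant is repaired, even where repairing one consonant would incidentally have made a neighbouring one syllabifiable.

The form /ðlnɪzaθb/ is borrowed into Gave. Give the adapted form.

Syllabifying with onset maximization leaves /ð/, /θ/, /b/ stranded (no codas are permitted; onsets may contain at most 2 consonants).
Inserting the epenthetic vowel yields /ð/ → /ðe/, /θ/ → /θe/, /b/ → /be/.

ðelnɪzaθebe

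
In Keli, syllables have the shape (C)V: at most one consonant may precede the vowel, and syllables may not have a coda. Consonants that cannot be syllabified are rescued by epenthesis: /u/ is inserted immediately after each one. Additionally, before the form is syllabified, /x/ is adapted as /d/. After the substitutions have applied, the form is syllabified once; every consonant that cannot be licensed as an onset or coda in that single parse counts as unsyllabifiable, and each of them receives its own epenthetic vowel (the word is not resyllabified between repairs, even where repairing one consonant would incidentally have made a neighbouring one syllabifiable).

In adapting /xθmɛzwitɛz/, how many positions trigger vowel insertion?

4

After substitution the input is /dθmɛzwitɛz/.
The unsyllabifiable consonants are /d/, /θ/, /z/, /z/; each receives one epenthetic vowel.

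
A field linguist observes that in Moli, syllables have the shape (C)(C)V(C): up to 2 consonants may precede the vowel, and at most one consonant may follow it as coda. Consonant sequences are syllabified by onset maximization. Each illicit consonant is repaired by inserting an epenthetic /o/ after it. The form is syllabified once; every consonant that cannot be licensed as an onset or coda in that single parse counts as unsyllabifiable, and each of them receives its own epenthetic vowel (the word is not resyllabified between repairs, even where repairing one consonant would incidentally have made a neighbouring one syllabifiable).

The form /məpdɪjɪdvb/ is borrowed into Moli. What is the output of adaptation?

Under (C)(C)V(C), the unsyllabifiable consonants are /v/, /b/ (at most one coda consonant is licensed; onsets may contain at most 2 consonants).
Inserting the epenthetic vowel yields /v/ → /vo/, /b/ → /bo/.

məpdɪjɪdvobo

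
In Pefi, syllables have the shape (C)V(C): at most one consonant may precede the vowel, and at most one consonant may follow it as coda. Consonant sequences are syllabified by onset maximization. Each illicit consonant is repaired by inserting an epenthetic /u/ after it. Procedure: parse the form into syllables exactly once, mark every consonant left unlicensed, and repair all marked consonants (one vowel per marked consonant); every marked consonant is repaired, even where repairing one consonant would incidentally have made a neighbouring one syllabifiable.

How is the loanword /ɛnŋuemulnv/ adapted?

Syllabifying with onset maximization leaves /n/, /v/ stranded (at most one coda consonant is licensed; onsets are limited to one consonant).
Inserting the epenthetic vowel yields /n/ → /nu/, /v/ → /vu/.

ɛnŋuemulnuvu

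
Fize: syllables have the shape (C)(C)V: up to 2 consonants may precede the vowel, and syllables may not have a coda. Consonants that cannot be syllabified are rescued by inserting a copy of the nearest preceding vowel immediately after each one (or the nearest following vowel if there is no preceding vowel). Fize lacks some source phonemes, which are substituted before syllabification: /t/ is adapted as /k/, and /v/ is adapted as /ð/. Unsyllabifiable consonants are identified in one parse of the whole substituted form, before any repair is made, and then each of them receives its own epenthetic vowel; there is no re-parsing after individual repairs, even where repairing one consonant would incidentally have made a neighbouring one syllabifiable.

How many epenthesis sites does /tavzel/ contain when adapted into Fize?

1

After substitution the input is /kaðzel/.
The unsyllabifiable consonants are /l/; each receives one epenthetic vowel.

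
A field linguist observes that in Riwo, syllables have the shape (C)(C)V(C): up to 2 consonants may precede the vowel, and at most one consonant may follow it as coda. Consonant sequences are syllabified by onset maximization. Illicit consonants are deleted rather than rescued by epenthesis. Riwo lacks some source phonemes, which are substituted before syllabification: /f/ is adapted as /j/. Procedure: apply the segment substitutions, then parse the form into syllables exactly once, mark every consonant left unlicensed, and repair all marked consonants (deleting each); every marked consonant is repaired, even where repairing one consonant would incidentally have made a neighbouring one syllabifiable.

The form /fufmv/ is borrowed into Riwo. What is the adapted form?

juj

Substitution: /f/ → /j/, giving /jujmv/.
Under (C)(C)V(C), the unsyllabifiable consonants are /m/, /v/ (at most one coda consonant is licensed; onsets may contain at most 2 consonants).
Deletion applies to /m/, /v/.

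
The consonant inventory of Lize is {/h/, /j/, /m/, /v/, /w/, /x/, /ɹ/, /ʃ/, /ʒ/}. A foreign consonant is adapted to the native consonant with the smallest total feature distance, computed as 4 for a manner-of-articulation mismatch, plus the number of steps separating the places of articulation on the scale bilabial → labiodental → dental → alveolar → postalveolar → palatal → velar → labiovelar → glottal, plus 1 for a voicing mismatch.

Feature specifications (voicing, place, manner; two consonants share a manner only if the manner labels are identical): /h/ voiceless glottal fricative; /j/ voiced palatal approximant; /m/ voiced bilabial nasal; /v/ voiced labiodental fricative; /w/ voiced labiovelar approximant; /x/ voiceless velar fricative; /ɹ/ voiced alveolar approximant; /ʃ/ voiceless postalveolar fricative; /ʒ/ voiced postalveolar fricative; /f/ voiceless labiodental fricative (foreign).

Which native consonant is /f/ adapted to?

/v/ is closest: same manner (fricative), place distance 0 (labiodental→labiodental), voicing differs (+1); total 1. Next closest is /ʃ/ at distance 3.

v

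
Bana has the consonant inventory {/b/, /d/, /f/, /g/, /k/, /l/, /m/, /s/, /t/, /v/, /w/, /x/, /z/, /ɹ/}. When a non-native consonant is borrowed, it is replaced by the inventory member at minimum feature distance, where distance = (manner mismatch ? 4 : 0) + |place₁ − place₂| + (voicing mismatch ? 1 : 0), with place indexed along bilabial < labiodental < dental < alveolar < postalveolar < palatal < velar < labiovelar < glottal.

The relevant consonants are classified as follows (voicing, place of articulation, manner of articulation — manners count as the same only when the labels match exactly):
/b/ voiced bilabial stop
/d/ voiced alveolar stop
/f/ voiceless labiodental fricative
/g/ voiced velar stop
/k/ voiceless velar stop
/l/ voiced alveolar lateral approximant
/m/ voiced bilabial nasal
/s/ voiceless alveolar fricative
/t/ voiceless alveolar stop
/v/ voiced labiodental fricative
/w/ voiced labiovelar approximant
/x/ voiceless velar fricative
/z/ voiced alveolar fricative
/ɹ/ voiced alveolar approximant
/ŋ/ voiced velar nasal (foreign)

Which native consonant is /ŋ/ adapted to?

/g/ is closest: manner differs (nasal→stop, +4), place distance 0 (velar→velar), same voicing; total 4. Next closest is /k/ at distance 5.

g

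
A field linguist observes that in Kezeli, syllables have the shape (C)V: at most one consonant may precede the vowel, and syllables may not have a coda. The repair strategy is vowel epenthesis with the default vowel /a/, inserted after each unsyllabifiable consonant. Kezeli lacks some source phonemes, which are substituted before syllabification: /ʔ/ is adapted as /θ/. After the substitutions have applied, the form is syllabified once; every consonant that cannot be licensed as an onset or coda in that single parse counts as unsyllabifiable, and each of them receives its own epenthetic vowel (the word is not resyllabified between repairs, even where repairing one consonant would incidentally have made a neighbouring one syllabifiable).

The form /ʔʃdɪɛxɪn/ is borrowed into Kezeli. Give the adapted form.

θaʃadɪɛxɪna

Substitution: /ʔ/ → /θ/, giving /θʃdɪɛxɪn/.
Under (C)V, the unsyllabifiable consonants are /θ/, /ʃ/, /n/ (no codas are permitted; onsets are limited to one consonant).
Each unlicensed consonant becomes the onset of a new syllable: /θ/ → /θa/, /ʃ/ → /ʃa/, /n/ → /na/.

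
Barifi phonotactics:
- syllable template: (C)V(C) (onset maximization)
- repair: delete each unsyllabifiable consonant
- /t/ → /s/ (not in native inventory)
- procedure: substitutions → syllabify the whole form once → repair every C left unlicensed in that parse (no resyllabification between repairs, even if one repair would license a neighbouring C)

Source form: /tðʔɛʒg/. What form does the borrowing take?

Substitution: /t/ → /s/, giving /sðʔɛʒg/.
Syllabifying with onset maximization leaves /s/, /ð/, /g/ stranded (at most one coda consonant is licensed; onsets are limited to one consonant).
Deleting the stranded consonants removes /s/, /ð/, /g/.

ʔɛʒ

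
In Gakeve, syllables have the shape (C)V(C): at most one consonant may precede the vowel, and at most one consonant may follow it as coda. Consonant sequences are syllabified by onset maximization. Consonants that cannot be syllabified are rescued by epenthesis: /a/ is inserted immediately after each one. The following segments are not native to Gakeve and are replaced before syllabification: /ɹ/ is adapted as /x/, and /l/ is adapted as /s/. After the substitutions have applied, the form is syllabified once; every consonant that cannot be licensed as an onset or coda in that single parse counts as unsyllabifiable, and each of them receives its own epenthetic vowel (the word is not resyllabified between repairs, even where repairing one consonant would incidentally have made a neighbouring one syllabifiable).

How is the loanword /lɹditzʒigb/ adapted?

Substitution: /l/ → /s/, /ɹ/ → /x/, giving /sxditzʒigb/.
Under (C)V(C), the unsyllabifiable consonants are /s/, /x/, /z/, /b/ (at most one coda consonant is licensed; onsets are limited to one consonant).
Epenthesis after each stranded consonant: /s/ → /sa/, /x/ → /xa/, /z/ → /za/, /b/ → /ba/.

saxaditzaʒigba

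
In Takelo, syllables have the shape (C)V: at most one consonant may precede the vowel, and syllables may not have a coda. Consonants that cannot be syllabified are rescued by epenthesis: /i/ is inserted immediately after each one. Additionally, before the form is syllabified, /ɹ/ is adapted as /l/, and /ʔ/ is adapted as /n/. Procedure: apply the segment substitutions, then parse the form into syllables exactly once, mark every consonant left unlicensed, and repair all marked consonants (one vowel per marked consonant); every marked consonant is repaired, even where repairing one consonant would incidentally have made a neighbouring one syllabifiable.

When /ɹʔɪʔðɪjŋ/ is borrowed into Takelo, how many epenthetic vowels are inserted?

After substitution the input is /lnɪnðɪjŋ/.
The unsyllabifiable consonants are /l/, /n/, /j/, /ŋ/; each receives one epenthetic vowel.

4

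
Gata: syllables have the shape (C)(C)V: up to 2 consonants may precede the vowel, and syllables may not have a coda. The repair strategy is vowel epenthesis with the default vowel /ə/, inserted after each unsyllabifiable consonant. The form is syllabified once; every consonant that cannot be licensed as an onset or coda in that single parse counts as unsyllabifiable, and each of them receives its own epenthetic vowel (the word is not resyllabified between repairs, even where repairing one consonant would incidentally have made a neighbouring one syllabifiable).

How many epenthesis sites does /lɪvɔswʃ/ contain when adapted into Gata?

The unsyllabifiable consonants are /s/, /w/, /ʃ/; each receives one epenthetic vowel.

3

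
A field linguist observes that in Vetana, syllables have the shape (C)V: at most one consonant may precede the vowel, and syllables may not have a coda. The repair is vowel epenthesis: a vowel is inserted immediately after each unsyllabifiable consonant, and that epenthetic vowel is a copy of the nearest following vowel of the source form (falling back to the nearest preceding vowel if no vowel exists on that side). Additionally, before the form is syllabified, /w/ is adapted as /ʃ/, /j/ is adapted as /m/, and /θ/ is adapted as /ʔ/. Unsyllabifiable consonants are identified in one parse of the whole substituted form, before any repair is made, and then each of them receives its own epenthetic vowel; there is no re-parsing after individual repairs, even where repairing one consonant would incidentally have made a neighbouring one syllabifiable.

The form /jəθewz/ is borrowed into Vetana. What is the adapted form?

Substitution: /j/ → /m/, /θ/ → /ʔ/, /w/ → /ʃ/, giving /məʔeʃz/.
The consonants /ʃ/, /z/ cannot be parsed into a legal (C)V syllable (no codas are permitted; onsets are limited to one consonant).
Inserting the epenthetic vowel yields /ʃ/ → /ʃe/, /z/ → /ze/.

məʔeʃeze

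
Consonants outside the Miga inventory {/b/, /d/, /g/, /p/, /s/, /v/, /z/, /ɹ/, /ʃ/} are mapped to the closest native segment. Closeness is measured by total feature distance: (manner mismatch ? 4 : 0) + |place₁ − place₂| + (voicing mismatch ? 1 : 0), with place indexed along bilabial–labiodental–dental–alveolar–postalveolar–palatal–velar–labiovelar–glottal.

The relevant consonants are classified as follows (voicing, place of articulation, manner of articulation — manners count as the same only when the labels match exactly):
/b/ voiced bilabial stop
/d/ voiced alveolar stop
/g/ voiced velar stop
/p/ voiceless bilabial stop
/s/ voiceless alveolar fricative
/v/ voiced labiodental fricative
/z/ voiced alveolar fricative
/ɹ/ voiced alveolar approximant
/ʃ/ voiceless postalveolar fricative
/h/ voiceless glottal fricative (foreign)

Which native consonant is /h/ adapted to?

ʃ

/ʃ/ is closest: same manner (fricative), place distance 4 (glottal→postalveolar), same voicing; total 4. Next closest is /s/ at distance 5.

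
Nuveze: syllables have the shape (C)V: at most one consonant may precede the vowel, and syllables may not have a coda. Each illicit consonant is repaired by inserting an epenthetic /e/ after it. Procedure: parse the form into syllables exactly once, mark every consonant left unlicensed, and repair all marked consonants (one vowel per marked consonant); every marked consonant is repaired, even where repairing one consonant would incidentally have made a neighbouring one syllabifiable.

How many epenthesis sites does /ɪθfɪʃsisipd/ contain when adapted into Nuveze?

4

The unsyllabifiable consonants are /θ/, /ʃ/, /p/, /d/; each receives one epenthetic vowel.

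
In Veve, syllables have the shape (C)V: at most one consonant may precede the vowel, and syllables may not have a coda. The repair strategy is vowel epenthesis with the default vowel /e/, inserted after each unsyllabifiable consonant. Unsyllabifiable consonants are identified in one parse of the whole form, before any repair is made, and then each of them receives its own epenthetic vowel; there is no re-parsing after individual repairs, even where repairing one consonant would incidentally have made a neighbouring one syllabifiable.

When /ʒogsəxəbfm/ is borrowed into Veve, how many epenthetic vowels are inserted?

4

The unsyllabifiable consonants are /g/, /b/, /f/, /m/; each receives one epenthetic vowel.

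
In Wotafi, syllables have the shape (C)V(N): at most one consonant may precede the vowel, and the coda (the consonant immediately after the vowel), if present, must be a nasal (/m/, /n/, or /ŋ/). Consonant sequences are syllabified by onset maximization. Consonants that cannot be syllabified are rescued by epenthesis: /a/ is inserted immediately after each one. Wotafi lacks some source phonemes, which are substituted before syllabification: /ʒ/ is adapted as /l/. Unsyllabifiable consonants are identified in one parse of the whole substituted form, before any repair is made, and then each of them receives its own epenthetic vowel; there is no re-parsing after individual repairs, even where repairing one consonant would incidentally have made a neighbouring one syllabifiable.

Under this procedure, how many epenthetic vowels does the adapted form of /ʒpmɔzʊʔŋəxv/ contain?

5

After substitution the input is /lpmɔzʊʔŋəxv/.
The unsyllabifiable consonants are /l/, /p/, /ʔ/, /x/, /v/; each receives one epenthetic vowel.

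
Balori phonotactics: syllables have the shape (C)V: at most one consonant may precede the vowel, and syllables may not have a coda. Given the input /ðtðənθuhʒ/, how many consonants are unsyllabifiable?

Under (C)V, the unsyllabifiable consonants are /ð/, /t/, /n/, /h/, /ʒ/ (no codas are permitted; onsets are limited to one consonant).

5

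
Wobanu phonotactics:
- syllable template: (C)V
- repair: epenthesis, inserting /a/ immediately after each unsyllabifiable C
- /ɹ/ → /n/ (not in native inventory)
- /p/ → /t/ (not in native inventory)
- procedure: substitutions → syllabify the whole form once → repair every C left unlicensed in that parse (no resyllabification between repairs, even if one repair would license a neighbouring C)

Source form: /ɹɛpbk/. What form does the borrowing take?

nɛtabaka

Substitution: /ɹ/ → /n/, /p/ → /t/, giving /nɛtbk/.
Syllabifying with onset maximization leaves /t/, /b/, /k/ stranded (no codas are permitted; onsets are limited to one consonant).
Inserting the epenthetic vowel yields /t/ → /ta/, /b/ → /ba/, /k/ → /ka/.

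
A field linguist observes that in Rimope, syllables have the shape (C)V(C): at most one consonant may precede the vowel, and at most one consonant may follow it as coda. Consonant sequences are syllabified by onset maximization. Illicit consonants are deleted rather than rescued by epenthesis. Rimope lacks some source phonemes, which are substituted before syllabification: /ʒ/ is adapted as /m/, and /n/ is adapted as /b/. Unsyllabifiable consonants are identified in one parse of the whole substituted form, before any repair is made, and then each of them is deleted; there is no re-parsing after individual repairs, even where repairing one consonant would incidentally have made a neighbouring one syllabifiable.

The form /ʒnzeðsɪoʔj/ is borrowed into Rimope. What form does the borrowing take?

Substitution: /ʒ/ → /m/, /n/ → /b/, giving /mbzeðsɪoʔj/.
Under (C)V(C), the unsyllabifiable consonants are /m/, /b/, /j/ (at most one coda consonant is licensed; onsets are limited to one consonant).
Deletion applies to /m/, /b/, /j/.

zeðsɪoʔ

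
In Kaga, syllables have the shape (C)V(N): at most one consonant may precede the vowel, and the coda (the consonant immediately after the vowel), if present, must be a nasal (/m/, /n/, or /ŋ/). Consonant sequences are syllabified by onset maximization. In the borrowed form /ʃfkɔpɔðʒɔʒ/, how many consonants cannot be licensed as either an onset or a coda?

The consonants /ʃ/, /f/, /ð/, /ʒ/ cannot be parsed into a legal (C)V(N) syllable (only a nasal (/m/, /n/, or /ŋ/) is licensed in coda position; onsets are limited to one consonant).

4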